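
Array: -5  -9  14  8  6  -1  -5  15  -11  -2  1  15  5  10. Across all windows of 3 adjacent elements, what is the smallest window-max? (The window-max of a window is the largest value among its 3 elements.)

[-5, -9, 14] → max 14
[-9, 14, 8] → max 14
[14, 8, 6] → max 14
[8, 6, -1] → max 8
[6, -1, -5] → max 6
[-1, -5, 15] → max 15
[-5, 15, -11] → max 15
[15, -11, -2] → max 15
[-11, -2, 1] → max 1
[-2, 1, 15] → max 15
[1, 15, 5] → max 15
[15, 5, 10] → max 15
Smallest of these is 1.

1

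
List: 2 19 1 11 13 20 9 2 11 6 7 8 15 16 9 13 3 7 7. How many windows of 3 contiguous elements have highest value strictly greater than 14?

(2, 19, 1) → max 19  > 14 ✓
(19, 1, 11) → max 19  > 14 ✓
(1, 11, 13) → max 13
(11, 13, 20) → max 20  > 14 ✓
(13, 20, 9) → max 20  > 14 ✓
(20, 9, 2) → max 20  > 14 ✓
(9, 2, 11) → max 11
(2, 11, 6) → max 11
(11, 6, 7) → max 11
(6, 7, 8) → max 8
(7, 8, 15) → max 15  > 14 ✓
(8, 15, 16) → max 16  > 14 ✓
(15, 16, 9) → max 16  > 14 ✓
(16, 9, 13) → max 16  > 14 ✓
(9, 13, 3) → max 13
(13, 3, 7) → max 13
(3, 7, 7) → max 7
9 windows satisfy the condition.

9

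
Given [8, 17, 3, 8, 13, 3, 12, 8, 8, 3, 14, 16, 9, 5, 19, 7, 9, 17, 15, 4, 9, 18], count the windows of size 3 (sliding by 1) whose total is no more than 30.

11

[8, 17, 3] → sum 28  ≤ 30 ✓
[17, 3, 8] → sum 28  ≤ 30 ✓
[3, 8, 13] → sum 24  ≤ 30 ✓
[8, 13, 3] → sum 24  ≤ 30 ✓
[13, 3, 12] → sum 28  ≤ 30 ✓
[3, 12, 8] → sum 23  ≤ 30 ✓
[12, 8, 8] → sum 28  ≤ 30 ✓
[8, 8, 3] → sum 19  ≤ 30 ✓
[8, 3, 14] → sum 25  ≤ 30 ✓
[3, 14, 16] → sum 33
[14, 16, 9] → sum 39
[16, 9, 5] → sum 30  ≤ 30 ✓
[9, 5, 19] → sum 33
[5, 19, 7] → sum 31
[19, 7, 9] → sum 35
[7, 9, 17] → sum 33
[9, 17, 15] → sum 41
[17, 15, 4] → sum 36
[15, 4, 9] → sum 28  ≤ 30 ✓
[4, 9, 18] → sum 31
11 windows satisfy the condition.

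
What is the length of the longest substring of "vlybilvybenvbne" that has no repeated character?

7

add v: [v] len 1
add l: [v, l] len 2
add y: [v, l, y] len 3
add b: [v, l, y, b] len 4
add i: [v, l, y, b, i] len 5
add l (repeat l, move left end past it): [y, b, i, l] len 4
add v: [y, b, i, l, v] len 5
add y (repeat y, move left end past it): [b, i, l, v, y] len 5
add b (repeat b, move left end past it): [i, l, v, y, b] len 5
add e: [i, l, v, y, b, e] len 6
add n: [i, l, v, y, b, e, n] len 7
add v (repeat v, move left end past it): [y, b, e, n, v] len 5
add b (repeat b, move left end past it): [e, n, v, b] len 4
add n (repeat n, move left end past it): [v, b, n] len 3
add e: [v, b, n, e] len 4
Longest all-distinct length: 7.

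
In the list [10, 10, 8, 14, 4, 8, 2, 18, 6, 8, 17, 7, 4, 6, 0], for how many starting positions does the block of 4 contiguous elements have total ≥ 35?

5

10 10 8 14 → sum 42  ≥ 35 ✓
10 8 14 4 → sum 36  ≥ 35 ✓
8 14 4 8 → sum 34
14 4 8 2 → sum 28
4 8 2 18 → sum 32
8 2 18 6 → sum 34
2 18 6 8 → sum 34
18 6 8 17 → sum 49  ≥ 35 ✓
6 8 17 7 → sum 38  ≥ 35 ✓
8 17 7 4 → sum 36  ≥ 35 ✓
17 7 4 6 → sum 34
7 4 6 0 → sum 17
5 windows satisfy the condition.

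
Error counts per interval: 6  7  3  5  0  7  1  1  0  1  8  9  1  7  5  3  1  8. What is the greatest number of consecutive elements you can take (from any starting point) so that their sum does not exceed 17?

Extend to the right; shrink from the left whenever the sum exceeds 17:
[6] sum 6 len 1
[6, 7] sum 13 len 2
[6, 7, 3] sum 16 len 3
[7, 3, 5] sum 15 len 3
[7, 3, 5, 0] sum 15 len 4
[3, 5, 0, 7] sum 15 len 4
[3, 5, 0, 7, 1] sum 16 len 5
[3, 5, 0, 7, 1, 1] sum 17 len 6
[3, 5, 0, 7, 1, 1, 0] sum 17 len 7
[5, 0, 7, 1, 1, 0, 1] sum 15 len 7
[1, 1, 0, 1, 8] sum 11 len 5
[8, 9] sum 17 len 2
[9, 1] sum 10 len 2
[9, 1, 7] sum 17 len 3
[1, 7, 5] sum 13 len 3
[1, 7, 5, 3] sum 16 len 4
[1, 7, 5, 3, 1] sum 17 len 5
[5, 3, 1, 8] sum 17 len 4
Longest length seen: 7.

7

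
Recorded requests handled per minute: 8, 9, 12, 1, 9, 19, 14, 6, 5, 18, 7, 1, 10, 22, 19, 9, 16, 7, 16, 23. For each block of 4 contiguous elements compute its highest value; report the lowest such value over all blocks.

12

Window maxs for each of the 17 positions:
(8, 9, 12, 1) → max 12
(9, 12, 1, 9) → max 12
(12, 1, 9, 19) → max 19
(1, 9, 19, 14) → max 19
(9, 19, 14, 6) → max 19
(19, 14, 6, 5) → max 19
(14, 6, 5, 18) → max 18
(6, 5, 18, 7) → max 18
(5, 18, 7, 1) → max 18
(18, 7, 1, 10) → max 18
(7, 1, 10, 22) → max 22
(1, 10, 22, 19) → max 22
(10, 22, 19, 9) → max 22
(22, 19, 9, 16) → max 22
(19, 9, 16, 7) → max 19
(9, 16, 7, 16) → max 16
(16, 7, 16, 23) → max 23
Lowest of these is 12.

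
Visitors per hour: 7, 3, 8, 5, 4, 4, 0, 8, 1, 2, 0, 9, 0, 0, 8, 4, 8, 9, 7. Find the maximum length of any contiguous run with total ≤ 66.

16

[7] sum 7 len 1
[7, 3] sum 10 len 2
[7, 3, 8] sum 18 len 3
[7, 3, 8, 5] sum 23 len 4
[7, 3, 8, 5, 4] sum 27 len 5
[7, 3, 8, 5, 4, 4] sum 31 len 6
[7, 3, 8, 5, 4, 4, 0] sum 31 len 7
[7, 3, 8, 5, 4, 4, 0, 8] sum 39 len 8
[7, 3, 8, 5, 4, 4, 0, 8, 1] sum 40 len 9
[7, 3, 8, 5, 4, 4, 0, 8, 1, 2] sum 42 len 10
[7, 3, 8, 5, 4, 4, 0, 8, 1, 2, 0] sum 42 len 11
[7, 3, 8, 5, 4, 4, 0, 8, 1, 2, 0, 9] sum 51 len 12
[7, 3, 8, 5, 4, 4, 0, 8, 1, 2, 0, 9, 0] sum 51 len 13
[7, 3, 8, 5, 4, 4, 0, 8, 1, 2, 0, 9, 0, 0] sum 51 len 14
[7, 3, 8, 5, 4, 4, 0, 8, 1, 2, 0, 9, 0, 0, 8] sum 59 len 15
[7, 3, 8, 5, 4, 4, 0, 8, 1, 2, 0, 9, 0, 0, 8, 4] sum 63 len 16
[3, 8, 5, 4, 4, 0, 8, 1, 2, 0, 9, 0, 0, 8, 4, 8] sum 64 len 16
[5, 4, 4, 0, 8, 1, 2, 0, 9, 0, 0, 8, 4, 8, 9] sum 62 len 15
[4, 4, 0, 8, 1, 2, 0, 9, 0, 0, 8, 4, 8, 9, 7] sum 64 len 15
Longest length seen: 16.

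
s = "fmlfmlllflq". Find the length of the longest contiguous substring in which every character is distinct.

3

[f] len 1
[f, m] len 2
[f, m, l] len 3
[m, l, f] len 3
[l, f, m] len 3
[f, m, l] len 3
[l] len 1
[l] len 1
[l, f] len 2
[f, l] len 2
[f, l, q] len 3
Longest all-distinct length: 3.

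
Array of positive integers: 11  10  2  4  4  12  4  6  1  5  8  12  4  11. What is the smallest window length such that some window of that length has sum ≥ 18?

2

add 11: running sum 11 < 18
end 1: [11, 10] sum 21, len 2
end 2: [11, 10, 2] sum 23, len 3
end 3: [11, 10, 2, 4] sum 27, len 4
end 4: [10, 2, 4, 4] sum 20, len 4
end 5: [4, 4, 12] sum 20, len 3
end 6: [4, 12, 4] sum 20, len 3
end 7: [12, 4, 6] sum 22, len 3
end 8: [12, 4, 6, 1] sum 23, len 4
end 9: [12, 4, 6, 1, 5] sum 28, len 5
end 10: [6, 1, 5, 8] sum 20, len 4
end 11: [8, 12] sum 20, len 2
end 12: [8, 12, 4] sum 24, len 3
end 13: [12, 4, 11] sum 27, len 3
Shortest qualifying length: 2.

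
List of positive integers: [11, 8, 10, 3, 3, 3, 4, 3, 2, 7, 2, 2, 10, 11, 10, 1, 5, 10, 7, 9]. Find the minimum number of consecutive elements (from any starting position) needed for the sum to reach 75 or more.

12

add 11: running sum 11 < 75
add 8: running sum 19 < 75
add 10: running sum 29 < 75
add 3: running sum 32 < 75
add 3: running sum 35 < 75
add 3: running sum 38 < 75
add 4: running sum 42 < 75
add 3: running sum 45 < 75
add 2: running sum 47 < 75
add 7: running sum 54 < 75
add 2: running sum 56 < 75
add 2: running sum 58 < 75
add 10: running sum 68 < 75
end 13: [11, 8, 10, 3, 3, 3, 4, 3, 2, 7, 2, 2, 10, 11] sum 79, len 14
end 14: [8, 10, 3, 3, 3, 4, 3, 2, 7, 2, 2, 10, 11, 10] sum 78, len 14
end 15: [8, 10, 3, 3, 3, 4, 3, 2, 7, 2, 2, 10, 11, 10, 1] sum 79, len 15
end 16: [10, 3, 3, 3, 4, 3, 2, 7, 2, 2, 10, 11, 10, 1, 5] sum 76, len 15
end 17: [3, 3, 3, 4, 3, 2, 7, 2, 2, 10, 11, 10, 1, 5, 10] sum 76, len 15
end 18: [3, 4, 3, 2, 7, 2, 2, 10, 11, 10, 1, 5, 10, 7] sum 77, len 14
end 19: [2, 7, 2, 2, 10, 11, 10, 1, 5, 10, 7, 9] sum 76, len 12
Shortest qualifying length: 12.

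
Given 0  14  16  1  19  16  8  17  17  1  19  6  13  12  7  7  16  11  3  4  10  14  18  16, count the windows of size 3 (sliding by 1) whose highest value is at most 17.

[0, 14, 16] → max 16  ≤ 17 ✓
[14, 16, 1] → max 16  ≤ 17 ✓
[16, 1, 19] → max 19
[1, 19, 16] → max 19
[19, 16, 8] → max 19
[16, 8, 17] → max 17  ≤ 17 ✓
[8, 17, 17] → max 17  ≤ 17 ✓
[17, 17, 1] → max 17  ≤ 17 ✓
[17, 1, 19] → max 19
[1, 19, 6] → max 19
[19, 6, 13] → max 19
[6, 13, 12] → max 13  ≤ 17 ✓
[13, 12, 7] → max 13  ≤ 17 ✓
[12, 7, 7] → max 12  ≤ 17 ✓
[7, 7, 16] → max 16  ≤ 17 ✓
[7, 16, 11] → max 16  ≤ 17 ✓
[16, 11, 3] → max 16  ≤ 17 ✓
[11, 3, 4] → max 11  ≤ 17 ✓
[3, 4, 10] → max 10  ≤ 17 ✓
[4, 10, 14] → max 14  ≤ 17 ✓
[10, 14, 18] → max 18
[14, 18, 16] → max 18
14 windows satisfy the condition.

14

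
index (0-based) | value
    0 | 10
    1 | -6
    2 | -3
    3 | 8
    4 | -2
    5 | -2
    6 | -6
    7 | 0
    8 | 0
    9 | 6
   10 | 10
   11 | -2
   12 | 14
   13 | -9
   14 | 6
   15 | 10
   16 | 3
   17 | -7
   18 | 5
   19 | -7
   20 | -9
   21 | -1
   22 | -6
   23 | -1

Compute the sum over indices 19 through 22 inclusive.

-23

Elements at indices 19..22: -7, -9, -1, -6
sum(-7, -9, -1, -6) = -23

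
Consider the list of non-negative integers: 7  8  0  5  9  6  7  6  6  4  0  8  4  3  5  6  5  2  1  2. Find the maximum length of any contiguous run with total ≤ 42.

11

[7] sum 7 len 1
[7, 8] sum 15 len 2
[7, 8, 0] sum 15 len 3
[7, 8, 0, 5] sum 20 len 4
[7, 8, 0, 5, 9] sum 29 len 5
[7, 8, 0, 5, 9, 6] sum 35 len 6
[7, 8, 0, 5, 9, 6, 7] sum 42 len 7
[8, 0, 5, 9, 6, 7, 6] sum 41 len 7
[0, 5, 9, 6, 7, 6, 6] sum 39 len 7
[9, 6, 7, 6, 6, 4] sum 38 len 6
[9, 6, 7, 6, 6, 4, 0] sum 38 len 7
[6, 7, 6, 6, 4, 0, 8] sum 37 len 7
[6, 7, 6, 6, 4, 0, 8, 4] sum 41 len 8
[7, 6, 6, 4, 0, 8, 4, 3] sum 38 len 8
[6, 6, 4, 0, 8, 4, 3, 5] sum 36 len 8
[6, 6, 4, 0, 8, 4, 3, 5, 6] sum 42 len 9
[6, 4, 0, 8, 4, 3, 5, 6, 5] sum 41 len 9
[4, 0, 8, 4, 3, 5, 6, 5, 2] sum 37 len 9
[4, 0, 8, 4, 3, 5, 6, 5, 2, 1] sum 38 len 10
[4, 0, 8, 4, 3, 5, 6, 5, 2, 1, 2] sum 40 len 11
Longest length seen: 11.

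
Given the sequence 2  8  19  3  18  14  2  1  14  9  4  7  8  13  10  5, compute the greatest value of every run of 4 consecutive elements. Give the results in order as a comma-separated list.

19, 19, 19, 18, 18, 14, 14, 14, 14, 9, 13, 13, 13

Sliding a size-4 window across the 16 values:
(2, 8, 19, 3) → max 19
(8, 19, 3, 18) → max 19
(19, 3, 18, 14) → max 19
(3, 18, 14, 2) → max 18
(18, 14, 2, 1) → max 18
(14, 2, 1, 14) → max 14
(2, 1, 14, 9) → max 14
(1, 14, 9, 4) → max 14
(14, 9, 4, 7) → max 14
(9, 4, 7, 8) → max 9
(4, 7, 8, 13) → max 13
(7, 8, 13, 10) → max 13
(8, 13, 10, 5) → max 13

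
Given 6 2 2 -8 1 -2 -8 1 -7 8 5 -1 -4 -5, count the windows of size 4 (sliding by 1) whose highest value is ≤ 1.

3

(6, 2, 2, -8) → max 6
(2, 2, -8, 1) → max 2
(2, -8, 1, -2) → max 2
(-8, 1, -2, -8) → max 1  ≤ 1 ✓
(1, -2, -8, 1) → max 1  ≤ 1 ✓
(-2, -8, 1, -7) → max 1  ≤ 1 ✓
(-8, 1, -7, 8) → max 8
(1, -7, 8, 5) → max 8
(-7, 8, 5, -1) → max 8
(8, 5, -1, -4) → max 8
(5, -1, -4, -5) → max 5
3 windows satisfy the condition.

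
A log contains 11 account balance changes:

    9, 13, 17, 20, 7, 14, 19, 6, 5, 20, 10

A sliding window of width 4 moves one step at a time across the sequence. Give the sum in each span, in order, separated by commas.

[9, 13, 17, 20] → sum 59
[13, 17, 20, 7] → sum 57
[17, 20, 7, 14] → sum 58
[20, 7, 14, 19] → sum 60
[7, 14, 19, 6] → sum 46
[14, 19, 6, 5] → sum 44
[19, 6, 5, 20] → sum 50
[6, 5, 20, 10] → sum 41

59, 57, 58, 60, 46, 44, 50, 41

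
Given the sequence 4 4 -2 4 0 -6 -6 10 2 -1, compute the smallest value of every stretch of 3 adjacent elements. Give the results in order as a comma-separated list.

-2, -2, -2, -6, -6, -6, -6, -1

4 4 -2 → min -2
4 -2 4 → min -2
-2 4 0 → min -2
4 0 -6 → min -6
0 -6 -6 → min -6
-6 -6 10 → min -6
-6 10 2 → min -6
10 2 -1 → min -1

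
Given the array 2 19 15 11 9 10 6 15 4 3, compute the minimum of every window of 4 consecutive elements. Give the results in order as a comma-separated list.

2, 9, 9, 6, 6, 4, 3

Sliding a size-4 window across the 10 values:
[2, 19, 15, 11] → min 2
[19, 15, 11, 9] → min 9
[15, 11, 9, 10] → min 9
[11, 9, 10, 6] → min 6
[9, 10, 6, 15] → min 6
[10, 6, 15, 4] → min 4
[6, 15, 4, 3] → min 3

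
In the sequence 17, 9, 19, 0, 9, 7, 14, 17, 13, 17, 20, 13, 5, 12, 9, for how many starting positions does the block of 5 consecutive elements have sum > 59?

6

[17, 9, 19, 0, 9] → sum 54
[9, 19, 0, 9, 7] → sum 44
[19, 0, 9, 7, 14] → sum 49
[0, 9, 7, 14, 17] → sum 47
[9, 7, 14, 17, 13] → sum 60  > 59 ✓
[7, 14, 17, 13, 17] → sum 68  > 59 ✓
[14, 17, 13, 17, 20] → sum 81  > 59 ✓
[17, 13, 17, 20, 13] → sum 80  > 59 ✓
[13, 17, 20, 13, 5] → sum 68  > 59 ✓
[17, 20, 13, 5, 12] → sum 67  > 59 ✓
[20, 13, 5, 12, 9] → sum 59
6 windows satisfy the condition.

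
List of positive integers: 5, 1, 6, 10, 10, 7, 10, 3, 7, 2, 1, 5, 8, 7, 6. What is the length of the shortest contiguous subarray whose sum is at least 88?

Extend right; whenever the sum reaches 88, record the length and shrink from the left:
add 5: running sum 5 < 88
add 1: running sum 6 < 88
add 6: running sum 12 < 88
add 10: running sum 22 < 88
add 10: running sum 32 < 88
add 7: running sum 39 < 88
add 10: running sum 49 < 88
add 3: running sum 52 < 88
add 7: running sum 59 < 88
add 2: running sum 61 < 88
add 1: running sum 62 < 88
add 5: running sum 67 < 88
add 8: running sum 75 < 88
add 7: running sum 82 < 88
add 6: shortest ending here [5, 1, 6, 10, 10, 7, 10, 3, 7, 2, 1, 5, 8, 7, 6] sum 88, len 15
Shortest qualifying length: 15.

15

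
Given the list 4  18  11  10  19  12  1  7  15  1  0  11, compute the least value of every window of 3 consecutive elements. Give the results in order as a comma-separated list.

4 18 11 → min 4
18 11 10 → min 10
11 10 19 → min 10
10 19 12 → min 10
19 12 1 → min 1
12 1 7 → min 1
1 7 15 → min 1
7 15 1 → min 1
15 1 0 → min 0
1 0 11 → min 0

4, 10, 10, 10, 1, 1, 1, 1, 0, 0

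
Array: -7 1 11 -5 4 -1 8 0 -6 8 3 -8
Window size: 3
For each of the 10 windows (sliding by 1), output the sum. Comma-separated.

[-7, 1, 11] → sum 5
[1, 11, -5] → sum 7
[11, -5, 4] → sum 10
[-5, 4, -1] → sum -2
[4, -1, 8] → sum 11
[-1, 8, 0] → sum 7
[8, 0, -6] → sum 2
[0, -6, 8] → sum 2
[-6, 8, 3] → sum 5
[8, 3, -8] → sum 3

5, 7, 10, -2, 11, 7, 2, 2, 5, 3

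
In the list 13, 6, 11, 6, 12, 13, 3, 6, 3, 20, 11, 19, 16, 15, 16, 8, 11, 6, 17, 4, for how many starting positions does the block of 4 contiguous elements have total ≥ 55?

4

(13, 6, 11, 6) → sum 36
(6, 11, 6, 12) → sum 35
(11, 6, 12, 13) → sum 42
(6, 12, 13, 3) → sum 34
(12, 13, 3, 6) → sum 34
(13, 3, 6, 3) → sum 25
(3, 6, 3, 20) → sum 32
(6, 3, 20, 11) → sum 40
(3, 20, 11, 19) → sum 53
(20, 11, 19, 16) → sum 66  ≥ 55 ✓
(11, 19, 16, 15) → sum 61  ≥ 55 ✓
(19, 16, 15, 16) → sum 66  ≥ 55 ✓
(16, 15, 16, 8) → sum 55  ≥ 55 ✓
(15, 16, 8, 11) → sum 50
(16, 8, 11, 6) → sum 41
(8, 11, 6, 17) → sum 42
(11, 6, 17, 4) → sum 38
4 windows satisfy the condition.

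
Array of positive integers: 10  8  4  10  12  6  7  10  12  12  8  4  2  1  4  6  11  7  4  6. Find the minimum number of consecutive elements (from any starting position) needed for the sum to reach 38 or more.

add 10: running sum 10 < 38
add 8: running sum 18 < 38
add 4: running sum 22 < 38
add 10: running sum 32 < 38
add 12: shortest ending here [10, 8, 4, 10, 12] sum 44, len 5
add 6: shortest ending here [8, 4, 10, 12, 6] sum 40, len 5
add 7: shortest ending here [4, 10, 12, 6, 7] sum 39, len 5
add 10: shortest ending here [10, 12, 6, 7, 10] sum 45, len 5
add 12: shortest ending here [12, 6, 7, 10, 12] sum 47, len 5
add 12: shortest ending here [7, 10, 12, 12] sum 41, len 4
add 8: shortest ending here [10, 12, 12, 8] sum 42, len 4
add 4: shortest ending here [10, 12, 12, 8, 4] sum 46, len 5
add 2: shortest ending here [12, 12, 8, 4, 2] sum 38, len 5
add 1: shortest ending here [12, 12, 8, 4, 2, 1] sum 39, len 6
add 4: shortest ending here [12, 12, 8, 4, 2, 1, 4] sum 43, len 7
add 6: shortest ending here [12, 12, 8, 4, 2, 1, 4, 6] sum 49, len 8
add 11: shortest ending here [12, 8, 4, 2, 1, 4, 6, 11] sum 48, len 8
add 7: shortest ending here [8, 4, 2, 1, 4, 6, 11, 7] sum 43, len 8
add 4: shortest ending here [4, 2, 1, 4, 6, 11, 7, 4] sum 39, len 8
add 6: shortest ending here [4, 6, 11, 7, 4, 6] sum 38, len 6
Shortest qualifying length: 4.

4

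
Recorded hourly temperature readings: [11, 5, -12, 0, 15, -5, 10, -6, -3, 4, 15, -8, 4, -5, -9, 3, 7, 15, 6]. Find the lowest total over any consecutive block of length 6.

(11, 5, -12, 0, 15, -5) → sum 14
(5, -12, 0, 15, -5, 10) → sum 13
(-12, 0, 15, -5, 10, -6) → sum 2
(0, 15, -5, 10, -6, -3) → sum 11
(15, -5, 10, -6, -3, 4) → sum 15
(-5, 10, -6, -3, 4, 15) → sum 15
(10, -6, -3, 4, 15, -8) → sum 12
(-6, -3, 4, 15, -8, 4) → sum 6
(-3, 4, 15, -8, 4, -5) → sum 7
(4, 15, -8, 4, -5, -9) → sum 1
(15, -8, 4, -5, -9, 3) → sum 0
(-8, 4, -5, -9, 3, 7) → sum -8
(4, -5, -9, 3, 7, 15) → sum 15
(-5, -9, 3, 7, 15, 6) → sum 17
Lowest of these is -8.

-8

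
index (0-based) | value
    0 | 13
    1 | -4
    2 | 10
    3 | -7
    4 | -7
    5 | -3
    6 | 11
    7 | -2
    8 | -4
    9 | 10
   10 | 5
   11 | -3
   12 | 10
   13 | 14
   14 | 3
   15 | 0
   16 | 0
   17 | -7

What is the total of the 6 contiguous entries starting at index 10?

Elements at indices 10..15: 5, -3, 10, 14, 3, 0
sum(5, -3, 10, 14, 3, 0) = 29

29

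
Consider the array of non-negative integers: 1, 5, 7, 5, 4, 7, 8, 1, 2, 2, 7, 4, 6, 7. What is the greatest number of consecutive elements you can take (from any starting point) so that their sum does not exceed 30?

7

→ 1: sum 1, len 1
→ 5: sum 6, len 2
→ 7: sum 13, len 3
→ 5: sum 18, len 4
→ 4: sum 22, len 5
→ 7: sum 29, len 6
→ 8 (dropped 1, 5, 7): sum 24, len 4
→ 1: sum 25, len 5
→ 2: sum 27, len 6
→ 2: sum 29, len 7
→ 7 (dropped 5, 4): sum 27, len 6
→ 4 (dropped 7): sum 24, len 6
→ 6: sum 30, len 7
→ 7 (dropped 8): sum 29, len 7
Longest length seen: 7.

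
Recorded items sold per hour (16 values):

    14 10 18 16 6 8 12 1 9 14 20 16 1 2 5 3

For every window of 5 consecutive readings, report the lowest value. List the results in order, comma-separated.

6, 6, 6, 1, 1, 1, 1, 1, 1, 1, 1, 1

[14, 10, 18, 16, 6] → min 6
[10, 18, 16, 6, 8] → min 6
[18, 16, 6, 8, 12] → min 6
[16, 6, 8, 12, 1] → min 1
[6, 8, 12, 1, 9] → min 1
[8, 12, 1, 9, 14] → min 1
[12, 1, 9, 14, 20] → min 1
[1, 9, 14, 20, 16] → min 1
[9, 14, 20, 16, 1] → min 1
[14, 20, 16, 1, 2] → min 1
[20, 16, 1, 2, 5] → min 1
[16, 1, 2, 5, 3] → min 1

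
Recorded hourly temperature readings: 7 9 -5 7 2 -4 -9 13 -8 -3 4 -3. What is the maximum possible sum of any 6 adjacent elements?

16

Each size-6 window and its sum:
7 9 -5 7 2 -4 → sum 16
9 -5 7 2 -4 -9 → sum 0
-5 7 2 -4 -9 13 → sum 4
7 2 -4 -9 13 -8 → sum 1
2 -4 -9 13 -8 -3 → sum -9
-4 -9 13 -8 -3 4 → sum -7
-9 13 -8 -3 4 -3 → sum -6
Maximum of these is 16.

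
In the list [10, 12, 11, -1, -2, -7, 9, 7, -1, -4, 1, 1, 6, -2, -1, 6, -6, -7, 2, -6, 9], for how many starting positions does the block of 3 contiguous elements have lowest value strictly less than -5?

10 12 11 → min 10
12 11 -1 → min -1
11 -1 -2 → min -2
-1 -2 -7 → min -7  < -5 ✓
-2 -7 9 → min -7  < -5 ✓
-7 9 7 → min -7  < -5 ✓
9 7 -1 → min -1
7 -1 -4 → min -4
-1 -4 1 → min -4
-4 1 1 → min -4
1 1 6 → min 1
1 6 -2 → min -2
6 -2 -1 → min -2
-2 -1 6 → min -2
-1 6 -6 → min -6  < -5 ✓
6 -6 -7 → min -7  < -5 ✓
-6 -7 2 → min -7  < -5 ✓
-7 2 -6 → min -7  < -5 ✓
2 -6 9 → min -6  < -5 ✓
8 windows satisfy the condition.

8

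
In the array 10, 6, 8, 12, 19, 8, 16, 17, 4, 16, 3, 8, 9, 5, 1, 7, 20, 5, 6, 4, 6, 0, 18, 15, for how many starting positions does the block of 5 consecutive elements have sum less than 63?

(10, 6, 8, 12, 19) → sum 55  < 63 ✓
(6, 8, 12, 19, 8) → sum 53  < 63 ✓
(8, 12, 19, 8, 16) → sum 63
(12, 19, 8, 16, 17) → sum 72
(19, 8, 16, 17, 4) → sum 64
(8, 16, 17, 4, 16) → sum 61  < 63 ✓
(16, 17, 4, 16, 3) → sum 56  < 63 ✓
(17, 4, 16, 3, 8) → sum 48  < 63 ✓
(4, 16, 3, 8, 9) → sum 40  < 63 ✓
(16, 3, 8, 9, 5) → sum 41  < 63 ✓
(3, 8, 9, 5, 1) → sum 26  < 63 ✓
(8, 9, 5, 1, 7) → sum 30  < 63 ✓
(9, 5, 1, 7, 20) → sum 42  < 63 ✓
(5, 1, 7, 20, 5) → sum 38  < 63 ✓
(1, 7, 20, 5, 6) → sum 39  < 63 ✓
(7, 20, 5, 6, 4) → sum 42  < 63 ✓
(20, 5, 6, 4, 6) → sum 41  < 63 ✓
(5, 6, 4, 6, 0) → sum 21  < 63 ✓
(6, 4, 6, 0, 18) → sum 34  < 63 ✓
(4, 6, 0, 18, 15) → sum 43  < 63 ✓
17 windows satisfy the condition.

17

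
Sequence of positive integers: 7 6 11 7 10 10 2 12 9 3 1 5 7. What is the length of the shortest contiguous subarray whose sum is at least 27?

3

add 7: running sum 7 < 27
add 6: running sum 13 < 27
add 11: running sum 24 < 27
add 7: shortest ending here [7, 6, 11, 7] sum 31, len 4
add 10: shortest ending here [11, 7, 10] sum 28, len 3
add 10: shortest ending here [7, 10, 10] sum 27, len 3
add 2: shortest ending here [7, 10, 10, 2] sum 29, len 4
add 12: shortest ending here [10, 10, 2, 12] sum 34, len 4
add 9: shortest ending here [10, 2, 12, 9] sum 33, len 4
add 3: shortest ending here [10, 2, 12, 9, 3] sum 36, len 5
add 1: shortest ending here [2, 12, 9, 3, 1] sum 27, len 5
add 5: shortest ending here [12, 9, 3, 1, 5] sum 30, len 5
add 7: shortest ending here [12, 9, 3, 1, 5, 7] sum 37, len 6
Shortest qualifying length: 3.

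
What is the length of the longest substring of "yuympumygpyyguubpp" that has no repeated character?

[y] len 1
[y, u] len 2
[u, y] len 2
[u, y, m] len 3
[u, y, m, p] len 4
[y, m, p, u] len 4
[p, u, m] len 3
[p, u, m, y] len 4
[p, u, m, y, g] len 5
[u, m, y, g, p] len 5
[g, p, y] len 3
[y] len 1
[y, g] len 2
[y, g, u] len 3
[u] len 1
[u, b] len 2
[u, b, p] len 3
[p] len 1
Longest all-distinct length: 5.

5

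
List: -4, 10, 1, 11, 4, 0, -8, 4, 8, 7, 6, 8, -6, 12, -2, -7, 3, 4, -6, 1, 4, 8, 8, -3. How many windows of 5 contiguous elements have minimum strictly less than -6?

10

(-4, 10, 1, 11, 4) → min -4
(10, 1, 11, 4, 0) → min 0
(1, 11, 4, 0, -8) → min -8  < -6 ✓
(11, 4, 0, -8, 4) → min -8  < -6 ✓
(4, 0, -8, 4, 8) → min -8  < -6 ✓
(0, -8, 4, 8, 7) → min -8  < -6 ✓
(-8, 4, 8, 7, 6) → min -8  < -6 ✓
(4, 8, 7, 6, 8) → min 4
(8, 7, 6, 8, -6) → min -6
(7, 6, 8, -6, 12) → min -6
(6, 8, -6, 12, -2) → min -6
(8, -6, 12, -2, -7) → min -7  < -6 ✓
(-6, 12, -2, -7, 3) → min -7  < -6 ✓
(12, -2, -7, 3, 4) → min -7  < -6 ✓
(-2, -7, 3, 4, -6) → min -7  < -6 ✓
(-7, 3, 4, -6, 1) → min -7  < -6 ✓
(3, 4, -6, 1, 4) → min -6
(4, -6, 1, 4, 8) → min -6
(-6, 1, 4, 8, 8) → min -6
(1, 4, 8, 8, -3) → min -3
10 windows satisfy the condition.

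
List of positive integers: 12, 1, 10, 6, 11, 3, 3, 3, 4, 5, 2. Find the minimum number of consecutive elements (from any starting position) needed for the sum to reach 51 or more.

add 12: running sum 12 < 51
add 1: running sum 13 < 51
add 10: running sum 23 < 51
add 6: running sum 29 < 51
add 11: running sum 40 < 51
add 3: running sum 43 < 51
add 3: running sum 46 < 51
add 3: running sum 49 < 51
add 4: shortest ending here [12, 1, 10, 6, 11, 3, 3, 3, 4] sum 53, len 9
add 5: shortest ending here [12, 1, 10, 6, 11, 3, 3, 3, 4, 5] sum 58, len 10
add 2: shortest ending here [12, 1, 10, 6, 11, 3, 3, 3, 4, 5, 2] sum 60, len 11
Shortest qualifying length: 9.

9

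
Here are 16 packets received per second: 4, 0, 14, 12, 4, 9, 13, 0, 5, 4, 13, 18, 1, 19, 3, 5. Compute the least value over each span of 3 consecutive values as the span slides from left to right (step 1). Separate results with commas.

0, 0, 4, 4, 4, 0, 0, 0, 4, 4, 1, 1, 1, 3

[4, 0, 14] → min 0
[0, 14, 12] → min 0
[14, 12, 4] → min 4
[12, 4, 9] → min 4
[4, 9, 13] → min 4
[9, 13, 0] → min 0
[13, 0, 5] → min 0
[0, 5, 4] → min 0
[5, 4, 13] → min 4
[4, 13, 18] → min 4
[13, 18, 1] → min 1
[18, 1, 19] → min 1
[1, 19, 3] → min 1
[19, 3, 5] → min 3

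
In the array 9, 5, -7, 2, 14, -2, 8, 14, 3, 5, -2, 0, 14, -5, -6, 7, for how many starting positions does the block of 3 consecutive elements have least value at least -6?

9 5 -7 → min -7
5 -7 2 → min -7
-7 2 14 → min -7
2 14 -2 → min -2  ≥ -6 ✓
14 -2 8 → min -2  ≥ -6 ✓
-2 8 14 → min -2  ≥ -6 ✓
8 14 3 → min 3  ≥ -6 ✓
14 3 5 → min 3  ≥ -6 ✓
3 5 -2 → min -2  ≥ -6 ✓
5 -2 0 → min -2  ≥ -6 ✓
-2 0 14 → min -2  ≥ -6 ✓
0 14 -5 → min -5  ≥ -6 ✓
14 -5 -6 → min -6  ≥ -6 ✓
-5 -6 7 → min -6  ≥ -6 ✓
11 windows satisfy the condition.

11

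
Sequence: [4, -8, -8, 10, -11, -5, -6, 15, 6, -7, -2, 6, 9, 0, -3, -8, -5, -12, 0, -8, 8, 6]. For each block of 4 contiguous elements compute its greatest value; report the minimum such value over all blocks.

Each size-4 window and its max:
4 -8 -8 10 → max 10
-8 -8 10 -11 → max 10
-8 10 -11 -5 → max 10
10 -11 -5 -6 → max 10
-11 -5 -6 15 → max 15
-5 -6 15 6 → max 15
-6 15 6 -7 → max 15
15 6 -7 -2 → max 15
6 -7 -2 6 → max 6
-7 -2 6 9 → max 9
-2 6 9 0 → max 9
6 9 0 -3 → max 9
9 0 -3 -8 → max 9
0 -3 -8 -5 → max 0
-3 -8 -5 -12 → max -3
-8 -5 -12 0 → max 0
-5 -12 0 -8 → max 0
-12 0 -8 8 → max 8
0 -8 8 6 → max 8
Minimum of these is -3.

-3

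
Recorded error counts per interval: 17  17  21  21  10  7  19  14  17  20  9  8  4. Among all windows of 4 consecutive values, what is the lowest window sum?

[17, 17, 21, 21] → sum 76
[17, 21, 21, 10] → sum 69
[21, 21, 10, 7] → sum 59
[21, 10, 7, 19] → sum 57
[10, 7, 19, 14] → sum 50
[7, 19, 14, 17] → sum 57
[19, 14, 17, 20] → sum 70
[14, 17, 20, 9] → sum 60
[17, 20, 9, 8] → sum 54
[20, 9, 8, 4] → sum 41
Lowest of these is 41.

41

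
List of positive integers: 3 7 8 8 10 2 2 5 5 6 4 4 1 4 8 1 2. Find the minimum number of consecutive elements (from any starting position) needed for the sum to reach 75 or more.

add 3: running sum 3 < 75
add 7: running sum 10 < 75
add 8: running sum 18 < 75
add 8: running sum 26 < 75
add 10: running sum 36 < 75
add 2: running sum 38 < 75
add 2: running sum 40 < 75
add 5: running sum 45 < 75
add 5: running sum 50 < 75
add 6: running sum 56 < 75
add 4: running sum 60 < 75
add 4: running sum 64 < 75
add 1: running sum 65 < 75
add 4: running sum 69 < 75
end 14: [3, 7, 8, 8, 10, 2, 2, 5, 5, 6, 4, 4, 1, 4, 8] sum 77, len 15
end 15: [7, 8, 8, 10, 2, 2, 5, 5, 6, 4, 4, 1, 4, 8, 1] sum 75, len 15
end 16: [7, 8, 8, 10, 2, 2, 5, 5, 6, 4, 4, 1, 4, 8, 1, 2] sum 77, len 16
Shortest qualifying length: 15.

15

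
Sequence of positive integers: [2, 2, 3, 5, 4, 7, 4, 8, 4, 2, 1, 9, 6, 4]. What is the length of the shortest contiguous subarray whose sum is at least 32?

add 2: running sum 2 < 32
add 2: running sum 4 < 32
add 3: running sum 7 < 32
add 5: running sum 12 < 32
add 4: running sum 16 < 32
add 7: running sum 23 < 32
add 4: running sum 27 < 32
add 8: shortest ending here [2, 3, 5, 4, 7, 4, 8] sum 33, len 7
add 4: shortest ending here [5, 4, 7, 4, 8, 4] sum 32, len 6
add 2: shortest ending here [5, 4, 7, 4, 8, 4, 2] sum 34, len 7
add 1: shortest ending here [5, 4, 7, 4, 8, 4, 2, 1] sum 35, len 8
add 9: shortest ending here [7, 4, 8, 4, 2, 1, 9] sum 35, len 7
add 6: shortest ending here [4, 8, 4, 2, 1, 9, 6] sum 34, len 7
add 4: shortest ending here [8, 4, 2, 1, 9, 6, 4] sum 34, len 7
Shortest qualifying length: 6.

6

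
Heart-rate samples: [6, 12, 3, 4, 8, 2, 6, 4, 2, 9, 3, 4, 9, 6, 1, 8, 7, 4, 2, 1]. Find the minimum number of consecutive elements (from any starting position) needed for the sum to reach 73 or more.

add 6: running sum 6 < 73
add 12: running sum 18 < 73
add 3: running sum 21 < 73
add 4: running sum 25 < 73
add 8: running sum 33 < 73
add 2: running sum 35 < 73
add 6: running sum 41 < 73
add 4: running sum 45 < 73
add 2: running sum 47 < 73
add 9: running sum 56 < 73
add 3: running sum 59 < 73
add 4: running sum 63 < 73
add 9: running sum 72 < 73
end 13: [6, 12, 3, 4, 8, 2, 6, 4, 2, 9, 3, 4, 9, 6] sum 78, len 14
end 14: [12, 3, 4, 8, 2, 6, 4, 2, 9, 3, 4, 9, 6, 1] sum 73, len 14
end 15: [12, 3, 4, 8, 2, 6, 4, 2, 9, 3, 4, 9, 6, 1, 8] sum 81, len 15
end 16: [4, 8, 2, 6, 4, 2, 9, 3, 4, 9, 6, 1, 8, 7] sum 73, len 14
end 17: [8, 2, 6, 4, 2, 9, 3, 4, 9, 6, 1, 8, 7, 4] sum 73, len 14
end 18: [8, 2, 6, 4, 2, 9, 3, 4, 9, 6, 1, 8, 7, 4, 2] sum 75, len 15
end 19: [8, 2, 6, 4, 2, 9, 3, 4, 9, 6, 1, 8, 7, 4, 2, 1] sum 76, len 16
Shortest qualifying length: 14.

14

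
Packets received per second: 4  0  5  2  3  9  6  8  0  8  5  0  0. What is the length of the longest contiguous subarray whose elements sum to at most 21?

6

[4] sum 4 len 1
[4, 0] sum 4 len 2
[4, 0, 5] sum 9 len 3
[4, 0, 5, 2] sum 11 len 4
[4, 0, 5, 2, 3] sum 14 len 5
[0, 5, 2, 3, 9] sum 19 len 5
[2, 3, 9, 6] sum 20 len 4
[6, 8] sum 14 len 2
[6, 8, 0] sum 14 len 3
[8, 0, 8] sum 16 len 3
[8, 0, 8, 5] sum 21 len 4
[8, 0, 8, 5, 0] sum 21 len 5
[8, 0, 8, 5, 0, 0] sum 21 len 6
Longest length seen: 6.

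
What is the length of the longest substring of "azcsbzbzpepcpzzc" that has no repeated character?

5

add a: [a] len 1
add z: [a, z] len 2
add c: [a, z, c] len 3
add s: [a, z, c, s] len 4
add b: [a, z, c, s, b] len 5
add z (repeat z, move left end past it): [c, s, b, z] len 4
add b (repeat b, move left end past it): [z, b] len 2
add z (repeat z, move left end past it): [b, z] len 2
add p: [b, z, p] len 3
add e: [b, z, p, e] len 4
add p (repeat p, move left end past it): [e, p] len 2
add c: [e, p, c] len 3
add p (repeat p, move left end past it): [c, p] len 2
add z: [c, p, z] len 3
add z (repeat z, move left end past it): [z] len 1
add c: [z, c] len 2
Longest all-distinct length: 5.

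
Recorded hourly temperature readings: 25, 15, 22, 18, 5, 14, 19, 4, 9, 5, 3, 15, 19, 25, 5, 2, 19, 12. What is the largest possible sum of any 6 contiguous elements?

99

Window sums for each of the 13 positions:
(25, 15, 22, 18, 5, 14) → sum 99
(15, 22, 18, 5, 14, 19) → sum 93
(22, 18, 5, 14, 19, 4) → sum 82
(18, 5, 14, 19, 4, 9) → sum 69
(5, 14, 19, 4, 9, 5) → sum 56
(14, 19, 4, 9, 5, 3) → sum 54
(19, 4, 9, 5, 3, 15) → sum 55
(4, 9, 5, 3, 15, 19) → sum 55
(9, 5, 3, 15, 19, 25) → sum 76
(5, 3, 15, 19, 25, 5) → sum 72
(3, 15, 19, 25, 5, 2) → sum 69
(15, 19, 25, 5, 2, 19) → sum 85
(19, 25, 5, 2, 19, 12) → sum 82
Largest of these is 99.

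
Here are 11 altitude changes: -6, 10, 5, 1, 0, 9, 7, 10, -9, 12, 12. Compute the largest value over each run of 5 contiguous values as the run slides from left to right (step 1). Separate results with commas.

-6 10 5 1 0 → max 10
10 5 1 0 9 → max 10
5 1 0 9 7 → max 9
1 0 9 7 10 → max 10
0 9 7 10 -9 → max 10
9 7 10 -9 12 → max 12
7 10 -9 12 12 → max 12

10, 10, 9, 10, 10, 12, 12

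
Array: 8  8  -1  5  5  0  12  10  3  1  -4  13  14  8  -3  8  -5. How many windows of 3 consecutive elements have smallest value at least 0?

6

[8, 8, -1] → min -1
[8, -1, 5] → min -1
[-1, 5, 5] → min -1
[5, 5, 0] → min 0  ≥ 0 ✓
[5, 0, 12] → min 0  ≥ 0 ✓
[0, 12, 10] → min 0  ≥ 0 ✓
[12, 10, 3] → min 3  ≥ 0 ✓
[10, 3, 1] → min 1  ≥ 0 ✓
[3, 1, -4] → min -4
[1, -4, 13] → min -4
[-4, 13, 14] → min -4
[13, 14, 8] → min 8  ≥ 0 ✓
[14, 8, -3] → min -3
[8, -3, 8] → min -3
[-3, 8, -5] → min -5
6 windows satisfy the condition.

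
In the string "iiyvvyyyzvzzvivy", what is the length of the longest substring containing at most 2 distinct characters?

6

Extend right; when distinct count exceeds 2, shrink from the left:
add i: window [i] (1 distinct), len 1
add i: window [i, i] (1 distinct), len 2
add y: window [i, i, y] (2 distinct), len 3
add v: window [y, v] (2 distinct), len 2
add v: window [y, v, v] (2 distinct), len 3
add y: window [y, v, v, y] (2 distinct), len 4
add y: window [y, v, v, y, y] (2 distinct), len 5
add y: window [y, v, v, y, y, y] (2 distinct), len 6
add z: window [y, y, y, z] (2 distinct), len 4
add v: window [z, v] (2 distinct), len 2
add z: window [z, v, z] (2 distinct), len 3
add z: window [z, v, z, z] (2 distinct), len 4
add v: window [z, v, z, z, v] (2 distinct), len 5
add i: window [v, i] (2 distinct), len 2
add v: window [v, i, v] (2 distinct), len 3
add y: window [v, y] (2 distinct), len 2
Longest length with ≤2 distinct: 6.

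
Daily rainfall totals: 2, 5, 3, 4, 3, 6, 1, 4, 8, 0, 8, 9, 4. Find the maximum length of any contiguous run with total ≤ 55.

[2] sum 2 len 1
[2, 5] sum 7 len 2
[2, 5, 3] sum 10 len 3
[2, 5, 3, 4] sum 14 len 4
[2, 5, 3, 4, 3] sum 17 len 5
[2, 5, 3, 4, 3, 6] sum 23 len 6
[2, 5, 3, 4, 3, 6, 1] sum 24 len 7
[2, 5, 3, 4, 3, 6, 1, 4] sum 28 len 8
[2, 5, 3, 4, 3, 6, 1, 4, 8] sum 36 len 9
[2, 5, 3, 4, 3, 6, 1, 4, 8, 0] sum 36 len 10
[2, 5, 3, 4, 3, 6, 1, 4, 8, 0, 8] sum 44 len 11
[2, 5, 3, 4, 3, 6, 1, 4, 8, 0, 8, 9] sum 53 len 12
[5, 3, 4, 3, 6, 1, 4, 8, 0, 8, 9, 4] sum 55 len 12
Longest length seen: 12.

12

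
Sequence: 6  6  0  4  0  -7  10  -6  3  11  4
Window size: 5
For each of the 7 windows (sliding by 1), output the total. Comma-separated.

[6, 6, 0, 4, 0] → sum 16
[6, 0, 4, 0, -7] → sum 3
[0, 4, 0, -7, 10] → sum 7
[4, 0, -7, 10, -6] → sum 1
[0, -7, 10, -6, 3] → sum 0
[-7, 10, -6, 3, 11] → sum 11
[10, -6, 3, 11, 4] → sum 22

16, 3, 7, 1, 0, 11, 22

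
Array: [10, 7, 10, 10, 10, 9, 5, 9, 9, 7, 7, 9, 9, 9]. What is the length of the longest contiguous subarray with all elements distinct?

[10] len 1
[10, 7] len 2
[7, 10] len 2
[10] len 1
[10] len 1
[10, 9] len 2
[10, 9, 5] len 3
[5, 9] len 2
[9] len 1
[9, 7] len 2
[7] len 1
[7, 9] len 2
[9] len 1
[9] len 1
Longest all-distinct length: 3.

3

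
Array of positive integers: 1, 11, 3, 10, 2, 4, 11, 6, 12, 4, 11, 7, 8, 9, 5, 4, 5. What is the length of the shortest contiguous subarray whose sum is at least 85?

12

add 1: running sum 1 < 85
add 11: running sum 12 < 85
add 3: running sum 15 < 85
add 10: running sum 25 < 85
add 2: running sum 27 < 85
add 4: running sum 31 < 85
add 11: running sum 42 < 85
add 6: running sum 48 < 85
add 12: running sum 60 < 85
add 4: running sum 64 < 85
add 11: running sum 75 < 85
add 7: running sum 82 < 85
end 12: [11, 3, 10, 2, 4, 11, 6, 12, 4, 11, 7, 8] sum 89, len 12
end 13: [3, 10, 2, 4, 11, 6, 12, 4, 11, 7, 8, 9] sum 87, len 12
end 14: [10, 2, 4, 11, 6, 12, 4, 11, 7, 8, 9, 5] sum 89, len 12
end 15: [10, 2, 4, 11, 6, 12, 4, 11, 7, 8, 9, 5, 4] sum 93, len 13
end 16: [4, 11, 6, 12, 4, 11, 7, 8, 9, 5, 4, 5] sum 86, len 12
Shortest qualifying length: 12.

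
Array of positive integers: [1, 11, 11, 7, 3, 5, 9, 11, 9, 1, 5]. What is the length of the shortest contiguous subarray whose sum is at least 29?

Extend right; whenever the sum reaches 29, record the length and shrink from the left:
add 1: running sum 1 < 29
add 11: running sum 12 < 29
add 11: running sum 23 < 29
add 7: shortest ending here [11, 11, 7] sum 29, len 3
add 3: shortest ending here [11, 11, 7, 3] sum 32, len 4
add 5: shortest ending here [11, 11, 7, 3, 5] sum 37, len 5
add 9: shortest ending here [11, 7, 3, 5, 9] sum 35, len 5
add 11: shortest ending here [7, 3, 5, 9, 11] sum 35, len 5
add 9: shortest ending here [9, 11, 9] sum 29, len 3
add 1: shortest ending here [9, 11, 9, 1] sum 30, len 4
add 5: shortest ending here [9, 11, 9, 1, 5] sum 35, len 5
Shortest qualifying length: 3.

3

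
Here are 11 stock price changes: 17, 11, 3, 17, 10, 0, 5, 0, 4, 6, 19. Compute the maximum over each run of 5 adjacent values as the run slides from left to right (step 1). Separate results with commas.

17, 17, 17, 17, 10, 6, 19

Sliding a size-5 window across the 11 values:
17 11 3 17 10 → max 17
11 3 17 10 0 → max 17
3 17 10 0 5 → max 17
17 10 0 5 0 → max 17
10 0 5 0 4 → max 10
0 5 0 4 6 → max 6
5 0 4 6 19 → max 19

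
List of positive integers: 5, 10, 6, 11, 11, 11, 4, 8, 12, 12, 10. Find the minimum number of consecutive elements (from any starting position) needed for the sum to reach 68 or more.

add 5: running sum 5 < 68
add 10: running sum 15 < 68
add 6: running sum 21 < 68
add 11: running sum 32 < 68
add 11: running sum 43 < 68
add 11: running sum 54 < 68
add 4: running sum 58 < 68
add 8: running sum 66 < 68
end 8: [10, 6, 11, 11, 11, 4, 8, 12] sum 73, len 8
end 9: [11, 11, 11, 4, 8, 12, 12] sum 69, len 7
end 10: [11, 11, 4, 8, 12, 12, 10] sum 68, len 7
Shortest qualifying length: 7.

7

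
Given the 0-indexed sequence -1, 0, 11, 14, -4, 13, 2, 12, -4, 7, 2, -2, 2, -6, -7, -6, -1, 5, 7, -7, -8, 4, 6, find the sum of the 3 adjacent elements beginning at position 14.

Elements at indices 14..16: -7, -6, -1
sum(-7, -6, -1) = -14

-14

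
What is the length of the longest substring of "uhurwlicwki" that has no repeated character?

7

[u] len 1
[u, h] len 2
[h, u] len 2
[h, u, r] len 3
[h, u, r, w] len 4
[h, u, r, w, l] len 5
[h, u, r, w, l, i] len 6
[h, u, r, w, l, i, c] len 7
[l, i, c, w] len 4
[l, i, c, w, k] len 5
[c, w, k, i] len 4
Longest all-distinct length: 7.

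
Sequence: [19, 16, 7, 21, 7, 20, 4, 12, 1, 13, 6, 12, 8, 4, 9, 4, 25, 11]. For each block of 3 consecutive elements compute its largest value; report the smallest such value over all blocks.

9

Window maxs for each of the 16 positions:
(19, 16, 7) → max 19
(16, 7, 21) → max 21
(7, 21, 7) → max 21
(21, 7, 20) → max 21
(7, 20, 4) → max 20
(20, 4, 12) → max 20
(4, 12, 1) → max 12
(12, 1, 13) → max 13
(1, 13, 6) → max 13
(13, 6, 12) → max 13
(6, 12, 8) → max 12
(12, 8, 4) → max 12
(8, 4, 9) → max 9
(4, 9, 4) → max 9
(9, 4, 25) → max 25
(4, 25, 11) → max 25
Smallest of these is 9.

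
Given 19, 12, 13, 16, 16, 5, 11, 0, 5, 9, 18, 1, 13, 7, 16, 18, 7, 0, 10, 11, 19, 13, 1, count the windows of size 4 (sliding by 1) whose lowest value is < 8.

17

19 12 13 16 → min 12
12 13 16 16 → min 12
13 16 16 5 → min 5  < 8 ✓
16 16 5 11 → min 5  < 8 ✓
16 5 11 0 → min 0  < 8 ✓
5 11 0 5 → min 0  < 8 ✓
11 0 5 9 → min 0  < 8 ✓
0 5 9 18 → min 0  < 8 ✓
5 9 18 1 → min 1  < 8 ✓
9 18 1 13 → min 1  < 8 ✓
18 1 13 7 → min 1  < 8 ✓
1 13 7 16 → min 1  < 8 ✓
13 7 16 18 → min 7  < 8 ✓
7 16 18 7 → min 7  < 8 ✓
16 18 7 0 → min 0  < 8 ✓
18 7 0 10 → min 0  < 8 ✓
7 0 10 11 → min 0  < 8 ✓
0 10 11 19 → min 0  < 8 ✓
10 11 19 13 → min 10
11 19 13 1 → min 1  < 8 ✓
17 windows satisfy the condition.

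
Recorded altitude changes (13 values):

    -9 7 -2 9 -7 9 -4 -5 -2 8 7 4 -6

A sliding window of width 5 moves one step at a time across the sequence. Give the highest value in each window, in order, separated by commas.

(-9, 7, -2, 9, -7) → max 9
(7, -2, 9, -7, 9) → max 9
(-2, 9, -7, 9, -4) → max 9
(9, -7, 9, -4, -5) → max 9
(-7, 9, -4, -5, -2) → max 9
(9, -4, -5, -2, 8) → max 9
(-4, -5, -2, 8, 7) → max 8
(-5, -2, 8, 7, 4) → max 8
(-2, 8, 7, 4, -6) → max 8

9, 9, 9, 9, 9, 9, 8, 8, 8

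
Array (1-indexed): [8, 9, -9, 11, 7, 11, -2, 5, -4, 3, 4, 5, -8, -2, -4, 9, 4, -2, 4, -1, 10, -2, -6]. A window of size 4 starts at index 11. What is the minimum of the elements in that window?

-8

Elements at indices 11..14: 4, 5, -8, -2
min(4, 5, -8, -2) = -8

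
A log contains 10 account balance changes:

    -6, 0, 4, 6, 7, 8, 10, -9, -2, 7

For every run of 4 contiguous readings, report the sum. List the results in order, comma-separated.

Sliding a size-4 window across the 10 values:
[-6, 0, 4, 6] → sum 4
[0, 4, 6, 7] → sum 17
[4, 6, 7, 8] → sum 25
[6, 7, 8, 10] → sum 31
[7, 8, 10, -9] → sum 16
[8, 10, -9, -2] → sum 7
[10, -9, -2, 7] → sum 6

4, 17, 25, 31, 16, 7, 6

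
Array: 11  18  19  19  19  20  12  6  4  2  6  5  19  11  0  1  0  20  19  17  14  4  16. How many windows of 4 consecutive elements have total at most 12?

11 18 19 19 → sum 67
18 19 19 19 → sum 75
19 19 19 20 → sum 77
19 19 20 12 → sum 70
19 20 12 6 → sum 57
20 12 6 4 → sum 42
12 6 4 2 → sum 24
6 4 2 6 → sum 18
4 2 6 5 → sum 17
2 6 5 19 → sum 32
6 5 19 11 → sum 41
5 19 11 0 → sum 35
19 11 0 1 → sum 31
11 0 1 0 → sum 12  ≤ 12 ✓
0 1 0 20 → sum 21
1 0 20 19 → sum 40
0 20 19 17 → sum 56
20 19 17 14 → sum 70
19 17 14 4 → sum 54
17 14 4 16 → sum 51
1 window satisfy the condition.

1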